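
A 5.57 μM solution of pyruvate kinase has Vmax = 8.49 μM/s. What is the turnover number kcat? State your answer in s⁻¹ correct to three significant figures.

kcat = Vmax/[E]total = 8.49 μM/s / 5.57 μM = 1.52 s⁻¹.

1.52 s⁻¹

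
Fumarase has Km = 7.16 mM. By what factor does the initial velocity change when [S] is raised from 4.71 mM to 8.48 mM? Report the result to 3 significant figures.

The fractional saturations are [S]/(Km+[S]) = 4.71/11.87 = 0.3968 and 8.48/15.64 = 0.5422.
v₂/v₁ is just their ratio: 0.5422/0.3968 = 1.37.

1.37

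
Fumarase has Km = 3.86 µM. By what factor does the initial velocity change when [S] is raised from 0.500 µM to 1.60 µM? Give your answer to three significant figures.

The fractional saturations are [S]/(Km+[S]) = 0.500/4.360 = 0.1147 and 1.60/5.460 = 0.2930.
v₂/v₁ is just their ratio: 0.2930/0.1147 = 2.56.

2.56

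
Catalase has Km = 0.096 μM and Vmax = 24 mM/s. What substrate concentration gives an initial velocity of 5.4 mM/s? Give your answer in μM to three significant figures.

The required fractional saturation is v/Vmax = 5.4/24 = 0.2250.
Then [S]/(Km+[S]) = 0.2250 ⇒ [S] = 0.096 × 0.2250/(1 − 0.2250) = 0.0279 μM.

0.0279 μM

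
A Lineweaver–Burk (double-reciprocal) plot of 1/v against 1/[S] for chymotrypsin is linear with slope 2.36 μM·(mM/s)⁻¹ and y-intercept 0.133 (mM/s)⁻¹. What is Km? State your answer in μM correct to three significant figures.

y-intercept = 1/Vmax ⇒ Vmax = 7.52 mM/s; slope = Km/Vmax ⇒ Km = slope × Vmax.
Km = 2.36 × 7.52 = 17.7 μM.

17.7 μM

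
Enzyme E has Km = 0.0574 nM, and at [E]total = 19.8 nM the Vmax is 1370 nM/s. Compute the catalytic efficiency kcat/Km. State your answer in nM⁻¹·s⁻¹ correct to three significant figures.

kcat = Vmax/[E]total = 1370/19.8 = 69.2 s⁻¹.
kcat/Km = 69.2/0.0574 = 1210 nM⁻¹·s⁻¹.

1210 nM⁻¹·s⁻¹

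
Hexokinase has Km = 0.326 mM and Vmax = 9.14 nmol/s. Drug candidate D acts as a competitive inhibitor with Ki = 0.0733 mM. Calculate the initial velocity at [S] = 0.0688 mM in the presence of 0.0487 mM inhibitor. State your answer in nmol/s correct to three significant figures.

With α = 1 + [I]/Ki = 1 + 0.0487/0.0733 = 1.664, the competitive rate law is v = Vmax[S] / (αKm + [S]).
v = 9.14×0.0688 / (1.664×0.326 + 0.0688) = 0.6288/0.6114 = 1.03 nmol/s.

1.03 nmol/s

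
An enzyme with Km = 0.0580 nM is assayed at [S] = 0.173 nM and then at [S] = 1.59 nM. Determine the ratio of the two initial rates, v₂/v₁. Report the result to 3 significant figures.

The fractional saturations are [S]/(Km+[S]) = 0.173/0.2310 = 0.7489 and 1.59/1.648 = 0.9648.
v₂/v₁ is just their ratio: 0.9648/0.7489 = 1.29.

1.29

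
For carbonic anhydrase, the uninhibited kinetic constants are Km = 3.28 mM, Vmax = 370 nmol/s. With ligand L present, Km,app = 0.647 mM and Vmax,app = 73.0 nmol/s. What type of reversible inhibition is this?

uncompetitive

Both Km and Vmax decrease by the same factor (~5.07-fold) — characteristic of uncompetitive inhibition.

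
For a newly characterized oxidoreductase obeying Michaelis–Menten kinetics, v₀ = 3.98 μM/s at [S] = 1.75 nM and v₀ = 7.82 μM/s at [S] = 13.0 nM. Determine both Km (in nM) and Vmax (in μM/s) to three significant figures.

From v = Vmax[S]/(Km+[S]), each point gives Vmax = v(Km+[S])/[S].
Equating: 3.98(Km+1.75)/1.75 = 7.82(Km+13.0)/13.0.
2.274·Km + 3.98 = 0.6015·Km + 7.82, so (2.274 − 0.6015)·Km = 7.82 − 3.98.
Km = 3.840/1.673 = 2.30 nM; then Vmax = 3.98(2.30+1.75)/1.75 = 9.20 μM/s.

Km = 2.30 nM; Vmax = 9.20 μM/s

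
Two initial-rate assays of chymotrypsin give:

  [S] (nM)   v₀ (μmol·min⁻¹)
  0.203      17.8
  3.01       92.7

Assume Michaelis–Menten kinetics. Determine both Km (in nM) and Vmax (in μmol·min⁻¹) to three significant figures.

Km = 1.32 nM; Vmax = 133 μmol·min⁻¹

In reciprocal form, 1/v = (Km/Vmax)·(1/[S]) + 1/Vmax. The two points give (1/[S], 1/v) = (4.926, 0.05618) and (0.3322, 0.01079).
Slope = (0.05618 − 0.01079)/(4.926 − 0.3322) = 0.009881; intercept = 0.05618 − 0.009881×4.926 = 0.007505.
Vmax = 1/intercept = 133 μmol·min⁻¹; Km = slope × Vmax = 0.009881 × 133 = 1.32 nM.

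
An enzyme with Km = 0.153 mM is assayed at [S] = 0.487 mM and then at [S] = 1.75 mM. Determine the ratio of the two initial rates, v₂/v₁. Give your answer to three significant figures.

The fractional saturations are [S]/(Km+[S]) = 0.487/0.6400 = 0.7609 and 1.75/1.903 = 0.9196.
v₂/v₁ is just their ratio: 0.9196/0.7609 = 1.21.

1.21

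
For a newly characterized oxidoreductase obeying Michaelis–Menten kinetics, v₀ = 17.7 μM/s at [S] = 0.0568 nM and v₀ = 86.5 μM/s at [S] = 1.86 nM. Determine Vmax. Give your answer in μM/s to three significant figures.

In reciprocal form, 1/v = (Km/Vmax)·(1/[S]) + 1/Vmax. The two points give (1/[S], 1/v) = (17.61, 0.05650) and (0.5376, 0.01156).
Slope = (0.05650 − 0.01156)/(17.61 − 0.5376) = 0.002633; intercept = 0.05650 − 0.002633×17.61 = 0.01015.
Vmax = 1/intercept = 98.6 μM/s; Km = slope × Vmax = 0.002633 × 98.6 = 0.260 nM.

98.6 μM/s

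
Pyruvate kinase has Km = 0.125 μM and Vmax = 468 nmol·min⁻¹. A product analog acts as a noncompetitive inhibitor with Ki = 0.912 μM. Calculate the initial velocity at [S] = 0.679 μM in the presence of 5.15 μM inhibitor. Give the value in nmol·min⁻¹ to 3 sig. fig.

With α = 1 + [I]/Ki = 1 + 5.15/0.912 = 6.647, the noncompetitive rate law is v = (Vmax/α)·[S] / (Km + [S]).
v = (468/6.647)×0.679 / (0.125 + 0.679) = 47.81/0.8040 = 59.5 nmol·min⁻¹.

59.5 nmol·min⁻¹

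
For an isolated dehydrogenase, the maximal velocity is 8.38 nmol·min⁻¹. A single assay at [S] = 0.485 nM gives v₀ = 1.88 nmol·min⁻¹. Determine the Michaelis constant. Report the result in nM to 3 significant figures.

1.68 nM

From v = Vmax[S]/(Km+[S]), Km = [S](Vmax − v)/v.
Km = 0.485 × (8.38 − 1.88) / 1.88 = 3.153/1.88 = 1.68 nM.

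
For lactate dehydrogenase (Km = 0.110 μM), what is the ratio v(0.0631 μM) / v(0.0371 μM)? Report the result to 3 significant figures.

1.45

The fractional saturations are [S]/(Km+[S]) = 0.0371/0.1471 = 0.2522 and 0.0631/0.1731 = 0.3645.
v₂/v₁ is just their ratio: 0.3645/0.2522 = 1.45.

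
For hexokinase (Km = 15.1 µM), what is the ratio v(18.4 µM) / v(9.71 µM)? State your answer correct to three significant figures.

1.40

The fractional saturations are [S]/(Km+[S]) = 9.71/24.81 = 0.3914 and 18.4/33.50 = 0.5493.
v₂/v₁ is just their ratio: 0.5493/0.3914 = 1.40.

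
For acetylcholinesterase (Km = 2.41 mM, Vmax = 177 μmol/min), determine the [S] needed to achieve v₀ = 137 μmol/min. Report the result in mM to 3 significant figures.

Rearranging v = Vmax[S]/(Km+[S]) gives [S] = Km·v/(Vmax − v).
[S] = 2.41 × 137 / (177 − 137) = 330.2/40.00 = 8.25 mM.

8.25 mM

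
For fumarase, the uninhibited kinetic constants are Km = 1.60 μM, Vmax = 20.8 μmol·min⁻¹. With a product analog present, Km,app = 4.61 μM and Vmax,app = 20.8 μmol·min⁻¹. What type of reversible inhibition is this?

Km increases (1.60 → 4.61 μM) while Vmax is unchanged — the hallmark of competitive inhibition.

competitive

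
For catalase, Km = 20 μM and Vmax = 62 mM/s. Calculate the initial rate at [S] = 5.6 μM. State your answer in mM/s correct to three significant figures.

13.6 mM/s

[S]/(Km+[S]) = 5.6/25.60 = 0.2187, the fractional saturation.
v = 0.2187 × Vmax = 0.2187 × 62 = 13.6 mM/s.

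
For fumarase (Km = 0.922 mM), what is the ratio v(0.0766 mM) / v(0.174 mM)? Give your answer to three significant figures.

0.483

Since Vmax cancels, v₂/v₁ = [S]₂(Km+[S]₁) / [S]₁(Km+[S]₂).
= 0.0766×(0.922+0.174) / (0.174×(0.922+0.0766)) = 0.08395/0.1738 = 0.483.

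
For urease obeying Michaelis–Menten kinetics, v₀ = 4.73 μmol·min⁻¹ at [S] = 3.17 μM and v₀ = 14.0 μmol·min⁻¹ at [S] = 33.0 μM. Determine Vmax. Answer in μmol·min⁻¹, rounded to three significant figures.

From v = Vmax[S]/(Km+[S]), each point gives Vmax = v(Km+[S])/[S].
Equating: 4.73(Km+3.17)/3.17 = 14.0(Km+33.0)/33.0.
1.492·Km + 4.73 = 0.4242·Km + 14.0, so (1.492 − 0.4242)·Km = 14.0 − 4.73.
Km = 9.270/1.068 = 8.68 μM; then Vmax = 4.73(8.68+3.17)/3.17 = 17.7 μmol·min⁻¹.

17.7 μmol·min⁻¹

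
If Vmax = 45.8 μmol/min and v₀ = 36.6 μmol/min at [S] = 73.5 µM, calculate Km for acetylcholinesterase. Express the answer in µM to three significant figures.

v/Vmax = 36.6/45.8 = 0.7991 = [S]/(Km+[S]).
So Km + [S] = [S]/0.7991 = 91.98 µM, giving Km = 91.98 − 73.5 = 18.5 µM.

18.5 µM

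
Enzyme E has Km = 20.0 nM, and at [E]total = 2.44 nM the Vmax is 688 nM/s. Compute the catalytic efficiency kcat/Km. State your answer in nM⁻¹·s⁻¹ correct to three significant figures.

kcat = Vmax/[E]total = 688/2.44 = 282 s⁻¹.
kcat/Km = 282/20.0 = 14.1 nM⁻¹·s⁻¹.

14.1 nM⁻¹·s⁻¹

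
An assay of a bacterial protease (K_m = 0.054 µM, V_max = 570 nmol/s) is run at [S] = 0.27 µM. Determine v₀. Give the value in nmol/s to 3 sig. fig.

[S]/(Km+[S]) = 0.27/0.3240 = 0.8333, the fractional saturation.
v = 0.8333 × Vmax = 0.8333 × 570 = 475 nmol/s.

475 nmol/s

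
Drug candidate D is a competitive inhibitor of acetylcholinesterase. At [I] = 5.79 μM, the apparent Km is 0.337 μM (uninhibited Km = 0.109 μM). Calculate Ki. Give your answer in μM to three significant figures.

2.77 μM

Competitive: Km,app = α·Km with α = 1 + [I]/Ki.
α = Km,app/Km = 0.337/0.109 = 3.092.
Ki = [I]/(α − 1) = 5.79/2.092 = 2.77 μM.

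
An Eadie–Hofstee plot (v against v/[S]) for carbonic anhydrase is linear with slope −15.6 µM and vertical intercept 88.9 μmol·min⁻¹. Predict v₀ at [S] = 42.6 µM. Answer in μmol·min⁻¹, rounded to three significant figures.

In the Eadie–Hofstee form v = Vmax − Km·(v/[S]), the slope is −Km and the intercept is Vmax, so Km = 15.6 µM and Vmax = 88.9 μmol·min⁻¹.
v = 88.9 × 42.6/(15.6 + 42.6) = 65.1 μmol·min⁻¹.

65.1 μmol·min⁻¹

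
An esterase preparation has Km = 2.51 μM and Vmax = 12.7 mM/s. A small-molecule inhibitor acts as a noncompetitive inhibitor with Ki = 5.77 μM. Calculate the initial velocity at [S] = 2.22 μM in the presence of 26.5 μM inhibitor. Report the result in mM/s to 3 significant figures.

α = 1 + [I]/Ki = 1 + 26.5/5.77 = 5.593.
For a noncompetitive inhibitor, Vmax is reduced to Vmax/α while Km is unchanged: Km,app = 2.51 μM, Vmax,app = 2.27 mM/s.
v = Vmax,app·[S]/(Km,app + [S]) = 2.27 × 2.22/(2.51 + 2.22) = 1.07 mM/s.

1.07 mM/s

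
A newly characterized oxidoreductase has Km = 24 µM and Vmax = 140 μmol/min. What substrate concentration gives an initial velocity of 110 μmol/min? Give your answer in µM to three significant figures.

88.0 µM

The required fractional saturation is v/Vmax = 110/140 = 0.7857.
Then [S]/(Km+[S]) = 0.7857 ⇒ [S] = 24 × 0.7857/(1 − 0.7857) = 88.0 µM.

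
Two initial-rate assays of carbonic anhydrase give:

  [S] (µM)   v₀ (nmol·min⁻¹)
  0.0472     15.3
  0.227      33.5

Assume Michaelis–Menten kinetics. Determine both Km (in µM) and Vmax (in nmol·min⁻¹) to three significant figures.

Km = 0.103 µM; Vmax = 48.7 nmol·min⁻¹

From v = Vmax[S]/(Km+[S]), each point gives Vmax = v(Km+[S])/[S].
Equating: 15.3(Km+0.0472)/0.0472 = 33.5(Km+0.227)/0.227.
324.2·Km + 15.3 = 147.6·Km + 33.5, so (324.2 − 147.6)·Km = 33.5 − 15.3.
Km = 18.20/176.6 = 0.103 µM; then Vmax = 15.3(0.103+0.0472)/0.0472 = 48.7 nmol·min⁻¹.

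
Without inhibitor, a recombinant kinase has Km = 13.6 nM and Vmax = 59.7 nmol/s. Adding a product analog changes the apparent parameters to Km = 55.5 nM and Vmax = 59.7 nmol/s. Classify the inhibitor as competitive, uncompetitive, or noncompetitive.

competitive

Km increases (13.6 → 55.5 nM) while Vmax is unchanged — the hallmark of competitive inhibition.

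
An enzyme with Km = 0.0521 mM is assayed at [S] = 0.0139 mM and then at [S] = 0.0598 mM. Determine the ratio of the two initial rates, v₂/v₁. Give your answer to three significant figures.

2.54

The fractional saturations are [S]/(Km+[S]) = 0.0139/0.06600 = 0.2106 and 0.0598/0.1119 = 0.5344.
v₂/v₁ is just their ratio: 0.5344/0.2106 = 2.54.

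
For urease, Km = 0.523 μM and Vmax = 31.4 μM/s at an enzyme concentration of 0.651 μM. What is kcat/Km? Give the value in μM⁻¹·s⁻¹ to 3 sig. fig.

92.2 μM⁻¹·s⁻¹

kcat = Vmax/[E]total = 31.4/0.651 = 48.2 s⁻¹.
kcat/Km = 48.2/0.523 = 92.2 μM⁻¹·s⁻¹.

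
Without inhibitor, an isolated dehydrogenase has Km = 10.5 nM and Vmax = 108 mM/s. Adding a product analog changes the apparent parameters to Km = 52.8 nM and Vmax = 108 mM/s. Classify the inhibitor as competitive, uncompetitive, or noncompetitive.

Km increases (10.5 → 52.8 nM) while Vmax is unchanged — the hallmark of competitive inhibition.

competitive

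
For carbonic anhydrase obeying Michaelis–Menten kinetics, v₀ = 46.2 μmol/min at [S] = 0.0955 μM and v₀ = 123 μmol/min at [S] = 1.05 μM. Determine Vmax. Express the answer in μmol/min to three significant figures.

In reciprocal form, 1/v = (Km/Vmax)·(1/[S]) + 1/Vmax. The two points give (1/[S], 1/v) = (10.47, 0.02165) and (0.9524, 0.008130).
Slope = (0.02165 − 0.008130)/(10.47 − 0.9524) = 0.001420; intercept = 0.02165 − 0.001420×10.47 = 0.006778.
Vmax = 1/intercept = 148 μmol/min; Km = slope × Vmax = 0.001420 × 148 = 0.209 μM.

148 μmol/min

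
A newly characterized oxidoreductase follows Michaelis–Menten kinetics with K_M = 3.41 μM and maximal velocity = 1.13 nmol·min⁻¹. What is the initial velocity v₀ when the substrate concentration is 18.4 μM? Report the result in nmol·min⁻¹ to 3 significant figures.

0.953 nmol·min⁻¹

v = Vmax·[S]/(Km + [S]) = 1.13 × 18.4 / (3.41 + 18.4)
  = 20.79 / 21.81 = 0.953 nmol·min⁻¹.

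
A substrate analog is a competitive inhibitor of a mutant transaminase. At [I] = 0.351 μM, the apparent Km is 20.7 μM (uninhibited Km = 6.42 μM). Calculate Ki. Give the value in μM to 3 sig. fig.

0.158 μM

Competitive: Km,app = α·Km with α = 1 + [I]/Ki.
α = Km,app/Km = 20.7/6.42 = 3.224.
Ki = [I]/(α − 1) = 0.351/2.224 = 0.158 μM.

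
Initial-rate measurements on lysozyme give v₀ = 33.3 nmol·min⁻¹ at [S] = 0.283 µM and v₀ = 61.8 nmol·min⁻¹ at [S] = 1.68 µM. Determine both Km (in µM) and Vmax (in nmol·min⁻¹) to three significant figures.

Km = 0.352 µM; Vmax = 74.8 nmol·min⁻¹

In reciprocal form, 1/v = (Km/Vmax)·(1/[S]) + 1/Vmax. The two points give (1/[S], 1/v) = (3.534, 0.03003) and (0.5952, 0.01618).
Slope = (0.03003 − 0.01618)/(3.534 − 0.5952) = 0.004713; intercept = 0.03003 − 0.004713×3.534 = 0.01338.
Vmax = 1/intercept = 74.8 nmol·min⁻¹; Km = slope × Vmax = 0.004713 × 74.8 = 0.352 µM.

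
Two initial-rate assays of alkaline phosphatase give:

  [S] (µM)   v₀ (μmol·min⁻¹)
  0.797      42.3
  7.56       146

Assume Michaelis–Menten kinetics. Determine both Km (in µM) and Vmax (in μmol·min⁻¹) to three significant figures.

From v = Vmax[S]/(Km+[S]), each point gives Vmax = v(Km+[S])/[S].
Equating: 42.3(Km+0.797)/0.797 = 146(Km+7.56)/7.56.
53.07·Km + 42.3 = 19.31·Km + 146, so (53.07 − 19.31)·Km = 146 − 42.3.
Km = 103.7/33.76 = 3.07 µM; then Vmax = 42.3(3.07+0.797)/0.797 = 205 μmol·min⁻¹.

Km = 3.07 µM; Vmax = 205 μmol·min⁻¹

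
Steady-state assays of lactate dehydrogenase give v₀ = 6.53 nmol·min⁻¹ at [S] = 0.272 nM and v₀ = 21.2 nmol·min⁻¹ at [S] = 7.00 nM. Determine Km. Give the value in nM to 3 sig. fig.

From v = Vmax[S]/(Km+[S]), each point gives Vmax = v(Km+[S])/[S].
Equating: 6.53(Km+0.272)/0.272 = 21.2(Km+7.00)/7.00.
24.01·Km + 6.53 = 3.029·Km + 21.2, so (24.01 − 3.029)·Km = 21.2 − 6.53.
Km = 14.67/20.98 = 0.699 nM; then Vmax = 6.53(0.699+0.272)/0.272 = 23.3 nmol·min⁻¹.

0.699 nM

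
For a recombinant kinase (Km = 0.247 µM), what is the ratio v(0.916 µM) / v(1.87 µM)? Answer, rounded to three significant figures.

0.892

The fractional saturations are [S]/(Km+[S]) = 1.87/2.117 = 0.8833 and 0.916/1.163 = 0.7876.
v₂/v₁ is just their ratio: 0.7876/0.8833 = 0.892.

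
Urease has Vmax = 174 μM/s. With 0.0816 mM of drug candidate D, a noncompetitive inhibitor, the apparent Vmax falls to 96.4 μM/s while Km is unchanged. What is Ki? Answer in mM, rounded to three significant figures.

0.101 mM

Noncompetitive: Vmax,app = Vmax/α with α = 1 + [I]/Ki.
α = Vmax/Vmax,app = 174/96.4 = 1.805.
Ki = [I]/(α − 1) = 0.0816/0.8050 = 0.101 mM.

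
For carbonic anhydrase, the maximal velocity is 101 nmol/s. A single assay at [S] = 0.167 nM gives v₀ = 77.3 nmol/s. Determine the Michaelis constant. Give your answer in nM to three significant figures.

From v = Vmax[S]/(Km+[S]), Km = [S](Vmax − v)/v.
Km = 0.167 × (101 − 77.3) / 77.3 = 3.958/77.3 = 0.0512 nM.

0.0512 nM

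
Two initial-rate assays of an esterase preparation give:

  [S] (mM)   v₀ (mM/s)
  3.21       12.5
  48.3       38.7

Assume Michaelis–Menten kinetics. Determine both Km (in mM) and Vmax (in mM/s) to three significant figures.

Km = 8.47 mM; Vmax = 45.5 mM/s

From v = Vmax[S]/(Km+[S]), each point gives Vmax = v(Km+[S])/[S].
Equating: 12.5(Km+3.21)/3.21 = 38.7(Km+48.3)/48.3.
3.894·Km + 12.5 = 0.8012·Km + 38.7, so (3.894 − 0.8012)·Km = 38.7 − 12.5.
Km = 26.20/3.093 = 8.47 mM; then Vmax = 12.5(8.47+3.21)/3.21 = 45.5 mM/s.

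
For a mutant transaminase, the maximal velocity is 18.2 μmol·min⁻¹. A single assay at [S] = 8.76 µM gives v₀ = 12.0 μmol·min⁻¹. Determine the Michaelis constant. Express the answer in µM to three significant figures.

From v = Vmax[S]/(Km+[S]), Km = [S](Vmax − v)/v.
Km = 8.76 × (18.2 − 12.0) / 12.0 = 54.31/12.0 = 4.53 µM.

4.53 µM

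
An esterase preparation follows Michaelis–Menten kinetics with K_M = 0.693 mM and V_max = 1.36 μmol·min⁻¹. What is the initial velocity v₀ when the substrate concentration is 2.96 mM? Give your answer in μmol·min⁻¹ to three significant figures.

1.10 μmol·min⁻¹

[S]/(Km+[S]) = 2.96/3.653 = 0.8103, the fractional saturation.
v = 0.8103 × Vmax = 0.8103 × 1.36 = 1.10 μmol·min⁻¹.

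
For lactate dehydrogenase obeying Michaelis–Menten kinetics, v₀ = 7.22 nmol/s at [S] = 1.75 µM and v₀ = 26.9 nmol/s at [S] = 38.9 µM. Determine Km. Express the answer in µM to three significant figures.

5.73 µM

From v = Vmax[S]/(Km+[S]), each point gives Vmax = v(Km+[S])/[S].
Equating: 7.22(Km+1.75)/1.75 = 26.9(Km+38.9)/38.9.
4.126·Km + 7.22 = 0.6915·Km + 26.9, so (4.126 − 0.6915)·Km = 26.9 − 7.22.
Km = 19.68/3.434 = 5.73 µM; then Vmax = 7.22(5.73+1.75)/1.75 = 30.9 nmol/s.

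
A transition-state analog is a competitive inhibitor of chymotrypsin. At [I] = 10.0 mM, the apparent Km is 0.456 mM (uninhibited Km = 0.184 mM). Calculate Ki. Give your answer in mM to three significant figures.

Competitive: Km,app = α·Km with α = 1 + [I]/Ki.
α = Km,app/Km = 0.456/0.184 = 2.478.
Since α = 1 + [I]/Ki, [I]/Ki = 2.478 − 1 = 1.478 and Ki = 10.0/1.478 = 6.76 mM.

6.76 mM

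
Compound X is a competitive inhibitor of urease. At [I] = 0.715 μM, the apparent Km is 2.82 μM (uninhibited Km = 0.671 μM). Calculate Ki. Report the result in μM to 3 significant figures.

0.223 μM

Competitive: Km,app = α·Km with α = 1 + [I]/Ki.
α = Km,app/Km = 2.82/0.671 = 4.203.
Ki = [I]/(α − 1) = 0.715/3.203 = 0.223 μM.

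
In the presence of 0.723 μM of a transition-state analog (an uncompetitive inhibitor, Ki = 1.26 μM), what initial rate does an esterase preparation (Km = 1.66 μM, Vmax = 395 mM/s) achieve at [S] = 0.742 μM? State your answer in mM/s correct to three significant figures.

With α = 1 + [I]/Ki = 1 + 0.723/1.26 = 1.574, the uncompetitive rate law is v = (Vmax/α)·[S] / (Km/α + [S]).
v = (395/1.574)×0.742 / (1.66/1.574 + 0.742) = 186.2/1.797 = 104 mM/s.

104 mM/s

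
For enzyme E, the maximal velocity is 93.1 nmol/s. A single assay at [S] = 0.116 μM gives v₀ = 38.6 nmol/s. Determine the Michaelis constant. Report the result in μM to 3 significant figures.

0.164 μM

From v = Vmax[S]/(Km+[S]), Km = [S](Vmax − v)/v.
Km = 0.116 × (93.1 − 38.6) / 38.6 = 6.322/38.6 = 0.164 μM.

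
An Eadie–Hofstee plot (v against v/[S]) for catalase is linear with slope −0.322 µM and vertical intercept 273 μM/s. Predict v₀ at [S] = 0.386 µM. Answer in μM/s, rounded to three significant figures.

In the Eadie–Hofstee form v = Vmax − Km·(v/[S]), the slope is −Km and the intercept is Vmax, so Km = 0.322 µM and Vmax = 273 μM/s.
v = 273 × 0.386/(0.322 + 0.386) = 149 μM/s.

149 μM/s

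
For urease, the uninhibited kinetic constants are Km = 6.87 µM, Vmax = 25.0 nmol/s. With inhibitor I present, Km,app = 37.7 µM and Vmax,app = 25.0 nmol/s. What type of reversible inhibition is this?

competitive

Km increases (6.87 → 37.7 µM) while Vmax is unchanged — the hallmark of competitive inhibition.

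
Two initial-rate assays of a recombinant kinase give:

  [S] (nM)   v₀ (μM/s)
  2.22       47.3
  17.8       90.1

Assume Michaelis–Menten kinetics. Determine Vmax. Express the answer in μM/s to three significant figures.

103 μM/s

In reciprocal form, 1/v = (Km/Vmax)·(1/[S]) + 1/Vmax. The two points give (1/[S], 1/v) = (0.4505, 0.02114) and (0.05618, 0.01110).
Slope = (0.02114 − 0.01110)/(0.4505 − 0.05618) = 0.02547; intercept = 0.02114 − 0.02547×0.4505 = 0.009668.
Vmax = 1/intercept = 103 μM/s; Km = slope × Vmax = 0.02547 × 103 = 2.63 nM.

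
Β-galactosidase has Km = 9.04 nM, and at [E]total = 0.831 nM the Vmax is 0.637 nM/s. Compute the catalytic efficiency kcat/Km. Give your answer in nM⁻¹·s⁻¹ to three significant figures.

kcat = Vmax/[E]total = 0.637/0.831 = 0.767 s⁻¹.
kcat/Km = 0.767/9.04 = 0.0848 nM⁻¹·s⁻¹.

0.0848 nM⁻¹·s⁻¹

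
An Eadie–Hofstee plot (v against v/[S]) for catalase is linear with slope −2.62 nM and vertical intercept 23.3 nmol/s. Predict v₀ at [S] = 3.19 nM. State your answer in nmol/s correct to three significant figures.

In the Eadie–Hofstee form v = Vmax − Km·(v/[S]), the slope is −Km and the intercept is Vmax, so Km = 2.62 nM and Vmax = 23.3 nmol/s.
v = 23.3 × 3.19/(2.62 + 3.19) = 12.8 nmol/s.

12.8 nmol/s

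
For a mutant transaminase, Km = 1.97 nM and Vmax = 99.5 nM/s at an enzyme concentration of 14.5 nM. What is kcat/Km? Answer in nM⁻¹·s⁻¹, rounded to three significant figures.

3.48 nM⁻¹·s⁻¹

kcat = Vmax/[E]total = 99.5/14.5 = 6.86 s⁻¹.
kcat/Km = 6.86/1.97 = 3.48 nM⁻¹·s⁻¹.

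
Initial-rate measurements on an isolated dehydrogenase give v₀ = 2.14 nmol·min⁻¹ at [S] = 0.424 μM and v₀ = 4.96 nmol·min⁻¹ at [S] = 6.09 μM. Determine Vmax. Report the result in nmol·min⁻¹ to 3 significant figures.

In reciprocal form, 1/v = (Km/Vmax)·(1/[S]) + 1/Vmax. The two points give (1/[S], 1/v) = (2.358, 0.4673) and (0.1642, 0.2016).
Slope = (0.4673 − 0.2016)/(2.358 − 0.1642) = 0.1211; intercept = 0.4673 − 0.1211×2.358 = 0.1817.
Vmax = 1/intercept = 5.50 nmol·min⁻¹; Km = slope × Vmax = 0.1211 × 5.50 = 0.666 μM.

5.50 nmol·min⁻¹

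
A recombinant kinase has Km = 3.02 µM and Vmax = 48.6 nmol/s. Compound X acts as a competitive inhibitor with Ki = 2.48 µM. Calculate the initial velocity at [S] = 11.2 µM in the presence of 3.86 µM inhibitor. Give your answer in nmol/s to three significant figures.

α = 1 + [I]/Ki = 1 + 3.86/2.48 = 2.556.
For a competitive inhibitor, Vmax is unchanged and the apparent Km becomes α·Km: Km,app = 7.72 µM, Vmax,app = 48.6 nmol/s.
v = Vmax,app·[S]/(Km,app + [S]) = 48.6 × 11.2/(7.72 + 11.2) = 28.8 nmol/s.

28.8 nmol/s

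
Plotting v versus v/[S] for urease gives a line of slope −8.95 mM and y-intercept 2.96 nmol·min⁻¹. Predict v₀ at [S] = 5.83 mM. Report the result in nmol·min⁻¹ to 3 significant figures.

In the Eadie–Hofstee form v = Vmax − Km·(v/[S]), the slope is −Km and the intercept is Vmax, so Km = 8.95 mM and Vmax = 2.96 nmol·min⁻¹.
v = 2.96 × 5.83/(8.95 + 5.83) = 1.17 nmol·min⁻¹.

1.17 nmol·min⁻¹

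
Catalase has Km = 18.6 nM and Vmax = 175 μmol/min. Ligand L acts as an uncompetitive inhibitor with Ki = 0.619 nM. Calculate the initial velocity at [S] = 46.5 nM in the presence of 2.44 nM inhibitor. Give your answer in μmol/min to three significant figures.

α = 1 + [I]/Ki = 1 + 2.44/0.619 = 4.942.
For an uncompetitive inhibitor, both parameters are divided by α, giving Vmax/α and Km/α: Km,app = 3.76 nM, Vmax,app = 35.4 μmol/min.
v = Vmax,app·[S]/(Km,app + [S]) = 35.4 × 46.5/(3.76 + 46.5) = 32.8 μmol/min.

32.8 μmol/min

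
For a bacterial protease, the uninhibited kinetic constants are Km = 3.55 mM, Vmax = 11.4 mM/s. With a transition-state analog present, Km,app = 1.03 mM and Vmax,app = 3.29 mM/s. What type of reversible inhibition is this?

Both Km and Vmax decrease by the same factor (~3.46-fold) — characteristic of uncompetitive inhibition.

uncompetitive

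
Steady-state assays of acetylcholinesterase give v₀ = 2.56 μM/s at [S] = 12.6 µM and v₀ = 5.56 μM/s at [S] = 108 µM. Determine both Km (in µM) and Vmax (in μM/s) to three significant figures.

Km = 19.8 µM; Vmax = 6.58 μM/s

In reciprocal form, 1/v = (Km/Vmax)·(1/[S]) + 1/Vmax. The two points give (1/[S], 1/v) = (0.07937, 0.3906) and (0.009259, 0.1799).
Slope = (0.3906 − 0.1799)/(0.07937 − 0.009259) = 3.006; intercept = 0.3906 − 3.006×0.07937 = 0.1520.
Vmax = 1/intercept = 6.58 μM/s; Km = slope × Vmax = 3.006 × 6.58 = 19.8 µM.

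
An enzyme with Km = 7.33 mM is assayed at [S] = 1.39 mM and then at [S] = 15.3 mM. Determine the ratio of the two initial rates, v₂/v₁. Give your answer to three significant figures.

4.24

The fractional saturations are [S]/(Km+[S]) = 1.39/8.720 = 0.1594 and 15.3/22.63 = 0.6761.
v₂/v₁ is just their ratio: 0.6761/0.1594 = 4.24.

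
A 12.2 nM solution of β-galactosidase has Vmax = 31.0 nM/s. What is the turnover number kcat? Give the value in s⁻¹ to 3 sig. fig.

2.54 s⁻¹

kcat = Vmax/[E]total = 31.0 nM/s / 12.2 nM = 2.54 s⁻¹.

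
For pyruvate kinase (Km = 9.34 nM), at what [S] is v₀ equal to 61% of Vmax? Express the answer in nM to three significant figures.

14.6 nM

v/Vmax = [S]/(Km+[S]) = 0.61, so [S] = Km·0.61/(1 − 0.61) = 9.34 × 1.564.
[S] = 14.6 nM.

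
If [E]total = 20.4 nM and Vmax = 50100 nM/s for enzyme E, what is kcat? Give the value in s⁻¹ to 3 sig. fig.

2460 s⁻¹

kcat = Vmax/[E]total = 50100 nM/s / 20.4 nM = 2460 s⁻¹.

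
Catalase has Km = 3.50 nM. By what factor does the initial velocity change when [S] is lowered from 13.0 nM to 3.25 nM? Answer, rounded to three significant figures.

0.611

Since Vmax cancels, v₂/v₁ = [S]₂(Km+[S]₁) / [S]₁(Km+[S]₂).
= 3.25×(3.50+13.0) / (13.0×(3.50+3.25)) = 53.62/87.75 = 0.611.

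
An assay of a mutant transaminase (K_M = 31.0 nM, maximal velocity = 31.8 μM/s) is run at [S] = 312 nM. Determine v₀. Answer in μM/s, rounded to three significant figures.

28.9 μM/s

[S]/(Km+[S]) = 312/343.0 = 0.9096, the fractional saturation.
v = 0.9096 × Vmax = 0.9096 × 31.8 = 28.9 μM/s.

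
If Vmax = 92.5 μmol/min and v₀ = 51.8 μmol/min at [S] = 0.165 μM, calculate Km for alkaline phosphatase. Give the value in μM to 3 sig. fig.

From v = Vmax[S]/(Km+[S]), Km = [S](Vmax − v)/v.
Km = 0.165 × (92.5 − 51.8) / 51.8 = 6.716/51.8 = 0.130 μM.

0.130 μM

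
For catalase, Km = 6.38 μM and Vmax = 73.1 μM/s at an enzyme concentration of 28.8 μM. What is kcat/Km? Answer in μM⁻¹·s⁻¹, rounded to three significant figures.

kcat = Vmax/[E]total = 73.1/28.8 = 2.54 s⁻¹.
kcat/Km = 2.54/6.38 = 0.398 μM⁻¹·s⁻¹.

0.398 μM⁻¹·s⁻¹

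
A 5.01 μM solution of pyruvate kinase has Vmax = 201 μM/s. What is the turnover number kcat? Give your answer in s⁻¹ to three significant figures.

40.1 s⁻¹

kcat = Vmax/[E]total = 201 μM/s / 5.01 μM = 40.1 s⁻¹.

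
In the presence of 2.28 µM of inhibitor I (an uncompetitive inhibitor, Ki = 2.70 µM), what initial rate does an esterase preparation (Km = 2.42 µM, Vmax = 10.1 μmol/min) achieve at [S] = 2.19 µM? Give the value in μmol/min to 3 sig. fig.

With α = 1 + [I]/Ki = 1 + 2.28/2.70 = 1.844, the uncompetitive rate law is v = (Vmax/α)·[S] / (Km/α + [S]).
v = (10.1/1.844)×2.19 / (2.42/1.844 + 2.19) = 11.99/3.502 = 3.42 μmol/min.

3.42 μmol/min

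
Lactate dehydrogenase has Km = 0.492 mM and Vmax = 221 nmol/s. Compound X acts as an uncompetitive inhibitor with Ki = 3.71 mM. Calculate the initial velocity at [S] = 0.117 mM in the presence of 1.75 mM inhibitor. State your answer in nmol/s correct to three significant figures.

With α = 1 + [I]/Ki = 1 + 1.75/3.71 = 1.472, the uncompetitive rate law is v = (Vmax/α)·[S] / (Km/α + [S]).
v = (221/1.472)×0.117 / (0.492/1.472 + 0.117) = 17.57/0.4513 = 38.9 nmol/s.

38.9 nmol/s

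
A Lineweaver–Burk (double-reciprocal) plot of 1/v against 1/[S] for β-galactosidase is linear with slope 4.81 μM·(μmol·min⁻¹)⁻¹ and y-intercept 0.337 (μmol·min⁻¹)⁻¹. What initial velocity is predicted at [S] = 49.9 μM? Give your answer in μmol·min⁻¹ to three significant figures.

The y-intercept is 1/Vmax, so Vmax = 1/0.337 = 2.97 μmol·min⁻¹.
The slope is Km/Vmax, so Km = 4.81 × 2.97 = 14.3 μM.
Then v = 2.97 × 49.9/(14.3 + 49.9) = 2.31 μmol·min⁻¹.

2.31 μmol·min⁻¹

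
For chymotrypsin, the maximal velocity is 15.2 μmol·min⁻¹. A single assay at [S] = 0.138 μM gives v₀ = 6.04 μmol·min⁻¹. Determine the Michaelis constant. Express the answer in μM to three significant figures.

0.209 μM

v/Vmax = 6.04/15.2 = 0.3974 = [S]/(Km+[S]).
So Km + [S] = [S]/0.3974 = 0.3473 μM, giving Km = 0.3473 − 0.138 = 0.209 μM.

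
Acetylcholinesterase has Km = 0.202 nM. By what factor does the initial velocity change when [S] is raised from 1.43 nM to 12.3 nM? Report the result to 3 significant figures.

1.12

The fractional saturations are [S]/(Km+[S]) = 1.43/1.632 = 0.8762 and 12.3/12.50 = 0.9838.
v₂/v₁ is just their ratio: 0.9838/0.8762 = 1.12.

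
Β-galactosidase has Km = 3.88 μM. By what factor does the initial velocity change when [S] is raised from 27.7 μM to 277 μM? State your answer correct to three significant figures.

Since Vmax cancels, v₂/v₁ = [S]₂(Km+[S]₁) / [S]₁(Km+[S]₂).
= 277×(3.88+27.7) / (27.7×(3.88+277)) = 8748/7780 = 1.12.

1.12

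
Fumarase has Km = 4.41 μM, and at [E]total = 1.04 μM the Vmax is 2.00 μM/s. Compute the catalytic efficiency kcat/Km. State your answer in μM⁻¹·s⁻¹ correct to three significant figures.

0.436 μM⁻¹·s⁻¹

kcat = Vmax/[E]total = 2.00/1.04 = 1.92 s⁻¹.
kcat/Km = 1.92/4.41 = 0.436 μM⁻¹·s⁻¹.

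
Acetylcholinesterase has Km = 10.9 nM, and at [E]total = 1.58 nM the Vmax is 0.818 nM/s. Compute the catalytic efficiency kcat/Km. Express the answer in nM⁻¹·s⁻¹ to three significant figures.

0.0475 nM⁻¹·s⁻¹

kcat = Vmax/[E]total = 0.818/1.58 = 0.518 s⁻¹.
kcat/Km = 0.518/10.9 = 0.0475 nM⁻¹·s⁻¹.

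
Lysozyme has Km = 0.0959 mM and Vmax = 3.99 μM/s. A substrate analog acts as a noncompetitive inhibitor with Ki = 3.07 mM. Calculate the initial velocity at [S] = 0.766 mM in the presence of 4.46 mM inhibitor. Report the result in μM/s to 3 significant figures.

α = 1 + [I]/Ki = 1 + 4.46/3.07 = 2.453.
For a noncompetitive inhibitor, Vmax is reduced to Vmax/α while Km is unchanged: Km,app = 0.0959 mM, Vmax,app = 1.63 μM/s.
v = Vmax,app·[S]/(Km,app + [S]) = 1.63 × 0.766/(0.0959 + 0.766) = 1.45 μM/s.

1.45 μM/s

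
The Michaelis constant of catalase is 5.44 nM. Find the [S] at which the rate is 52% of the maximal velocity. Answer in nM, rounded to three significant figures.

v/Vmax = [S]/(Km+[S]) = 0.52, so [S] = Km·0.52/(1 − 0.52) = 5.44 × 1.083.
[S] = 5.89 nM.

5.89 nM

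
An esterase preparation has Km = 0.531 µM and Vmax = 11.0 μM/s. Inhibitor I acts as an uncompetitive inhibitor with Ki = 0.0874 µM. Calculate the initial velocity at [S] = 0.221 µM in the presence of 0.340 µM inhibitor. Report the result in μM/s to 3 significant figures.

1.51 μM/s

α = 1 + [I]/Ki = 1 + 0.340/0.0874 = 4.890.
For an uncompetitive inhibitor, both parameters are divided by α, giving Vmax/α and Km/α: Km,app = 0.109 µM, Vmax,app = 2.25 μM/s.
v = Vmax,app·[S]/(Km,app + [S]) = 2.25 × 0.221/(0.109 + 0.221) = 1.51 μM/s.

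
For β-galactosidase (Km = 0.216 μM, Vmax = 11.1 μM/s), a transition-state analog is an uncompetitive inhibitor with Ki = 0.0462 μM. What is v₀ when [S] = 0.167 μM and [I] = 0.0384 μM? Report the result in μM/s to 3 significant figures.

With α = 1 + [I]/Ki = 1 + 0.0384/0.0462 = 1.831, the uncompetitive rate law is v = (Vmax/α)·[S] / (Km/α + [S]).
v = (11.1/1.831)×0.167 / (0.216/1.831 + 0.167) = 1.012/0.2850 = 3.55 μM/s.

3.55 μM/s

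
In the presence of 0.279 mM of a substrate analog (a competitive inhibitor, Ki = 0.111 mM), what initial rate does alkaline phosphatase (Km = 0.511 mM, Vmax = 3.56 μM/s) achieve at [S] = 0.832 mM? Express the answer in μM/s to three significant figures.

1.13 μM/s

α = 1 + [I]/Ki = 1 + 0.279/0.111 = 3.514.
For a competitive inhibitor, Vmax is unchanged and the apparent Km becomes α·Km: Km,app = 1.80 mM, Vmax,app = 3.56 μM/s.
v = Vmax,app·[S]/(Km,app + [S]) = 3.56 × 0.832/(1.80 + 0.832) = 1.13 μM/s.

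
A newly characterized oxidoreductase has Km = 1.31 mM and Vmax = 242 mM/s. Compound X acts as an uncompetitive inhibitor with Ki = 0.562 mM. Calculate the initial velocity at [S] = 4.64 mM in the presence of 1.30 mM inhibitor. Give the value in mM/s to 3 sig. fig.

With α = 1 + [I]/Ki = 1 + 1.30/0.562 = 3.313, the uncompetitive rate law is v = (Vmax/α)·[S] / (Km/α + [S]).
v = (242/3.313)×4.64 / (1.31/3.313 + 4.64) = 338.9/5.035 = 67.3 mM/s.

67.3 mM/s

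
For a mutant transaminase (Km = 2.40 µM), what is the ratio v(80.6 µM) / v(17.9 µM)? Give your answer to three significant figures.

Since Vmax cancels, v₂/v₁ = [S]₂(Km+[S]₁) / [S]₁(Km+[S]₂).
= 80.6×(2.40+17.9) / (17.9×(2.40+80.6)) = 1636/1486 = 1.10.

1.10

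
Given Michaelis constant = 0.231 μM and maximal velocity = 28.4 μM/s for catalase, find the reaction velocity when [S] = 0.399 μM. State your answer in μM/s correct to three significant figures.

v = Vmax·[S]/(Km + [S]) = 28.4 × 0.399 / (0.231 + 0.399)
  = 11.33 / 0.6300 = 18.0 μM/s.

18.0 μM/s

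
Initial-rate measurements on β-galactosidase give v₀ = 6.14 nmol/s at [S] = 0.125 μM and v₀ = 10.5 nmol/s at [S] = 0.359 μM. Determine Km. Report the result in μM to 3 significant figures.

From v = Vmax[S]/(Km+[S]), each point gives Vmax = v(Km+[S])/[S].
Equating: 6.14(Km+0.125)/0.125 = 10.5(Km+0.359)/0.359.
49.12·Km + 6.14 = 29.25·Km + 10.5, so (49.12 − 29.25)·Km = 10.5 − 6.14.
Km = 4.360/19.87 = 0.219 μM; then Vmax = 6.14(0.219+0.125)/0.125 = 16.9 nmol/s.

0.219 μM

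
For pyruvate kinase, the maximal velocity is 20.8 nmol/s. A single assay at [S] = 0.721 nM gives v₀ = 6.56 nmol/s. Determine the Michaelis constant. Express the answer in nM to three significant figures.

1.57 nM

From v = Vmax[S]/(Km+[S]), Km = [S](Vmax − v)/v.
Km = 0.721 × (20.8 − 6.56) / 6.56 = 10.27/6.56 = 1.57 nM.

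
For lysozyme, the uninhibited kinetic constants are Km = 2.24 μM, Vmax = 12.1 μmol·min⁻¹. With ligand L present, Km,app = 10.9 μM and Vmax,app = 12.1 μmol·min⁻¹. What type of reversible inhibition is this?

Km increases (2.24 → 10.9 μM) while Vmax is unchanged — the hallmark of competitive inhibition.

competitive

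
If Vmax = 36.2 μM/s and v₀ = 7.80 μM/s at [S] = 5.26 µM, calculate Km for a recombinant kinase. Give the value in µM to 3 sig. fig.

19.2 µM

From v = Vmax[S]/(Km+[S]), Km = [S](Vmax − v)/v.
Km = 5.26 × (36.2 − 7.80) / 7.80 = 149.4/7.80 = 19.2 µM.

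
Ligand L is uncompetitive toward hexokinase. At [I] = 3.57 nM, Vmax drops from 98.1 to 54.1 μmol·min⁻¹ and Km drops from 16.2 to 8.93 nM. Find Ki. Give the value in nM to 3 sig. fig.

Uncompetitive: Vmax,app = Vmax/α (and Km,app = Km/α) with α = 1 + [I]/Ki.
α = Vmax/Vmax,app = 98.1/54.1 = 1.813.
Ki = [I]/(α − 1) = 3.57/0.8133 = 4.39 nM.

4.39 nM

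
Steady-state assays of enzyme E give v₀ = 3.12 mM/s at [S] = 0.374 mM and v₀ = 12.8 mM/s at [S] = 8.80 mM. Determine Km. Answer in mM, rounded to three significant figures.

In reciprocal form, 1/v = (Km/Vmax)·(1/[S]) + 1/Vmax. The two points give (1/[S], 1/v) = (2.674, 0.3205) and (0.1136, 0.07812).
Slope = (0.3205 − 0.07812)/(2.674 − 0.1136) = 0.09468; intercept = 0.3205 − 0.09468×2.674 = 0.06737.
Vmax = 1/intercept = 14.8 mM/s; Km = slope × Vmax = 0.09468 × 14.8 = 1.41 mM.

1.41 mM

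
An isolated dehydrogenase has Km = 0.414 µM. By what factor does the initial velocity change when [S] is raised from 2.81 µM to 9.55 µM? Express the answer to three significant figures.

1.10

Since Vmax cancels, v₂/v₁ = [S]₂(Km+[S]₁) / [S]₁(Km+[S]₂).
= 9.55×(0.414+2.81) / (2.81×(0.414+9.55)) = 30.79/28.00 = 1.10.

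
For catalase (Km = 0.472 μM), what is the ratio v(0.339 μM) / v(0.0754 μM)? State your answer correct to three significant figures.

3.03

The fractional saturations are [S]/(Km+[S]) = 0.0754/0.5474 = 0.1377 and 0.339/0.8110 = 0.4180.
v₂/v₁ is just their ratio: 0.4180/0.1377 = 3.03.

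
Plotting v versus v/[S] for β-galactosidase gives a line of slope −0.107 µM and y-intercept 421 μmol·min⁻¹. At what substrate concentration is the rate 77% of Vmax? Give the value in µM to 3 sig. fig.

The Eadie–Hofstee slope gives Km = 0.107 µM (slope = −Km).
v/Vmax = [S]/(Km+[S]) = 0.77 ⇒ [S] = Km·0.77/(1−0.77) = 0.107 × 3.348 = 0.358 µM.

0.358 µM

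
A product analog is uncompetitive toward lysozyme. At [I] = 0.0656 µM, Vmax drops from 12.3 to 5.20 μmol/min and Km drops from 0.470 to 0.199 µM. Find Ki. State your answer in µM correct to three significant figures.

Uncompetitive: Vmax,app = Vmax/α (and Km,app = Km/α) with α = 1 + [I]/Ki.
α = Vmax/Vmax,app = 12.3/5.20 = 2.365.
Since α = 1 + [I]/Ki, [I]/Ki = 2.365 − 1 = 1.365 and Ki = 0.0656/1.365 = 0.0480 µM.

0.0480 µM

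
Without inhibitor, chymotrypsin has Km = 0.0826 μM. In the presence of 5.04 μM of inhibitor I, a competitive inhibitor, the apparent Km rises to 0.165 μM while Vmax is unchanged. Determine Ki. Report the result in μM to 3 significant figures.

Competitive: Km,app = α·Km with α = 1 + [I]/Ki.
α = Km,app/Km = 0.165/0.0826 = 1.998.
Ki = [I]/(α − 1) = 5.04/0.9976 = 5.05 μM.

5.05 μM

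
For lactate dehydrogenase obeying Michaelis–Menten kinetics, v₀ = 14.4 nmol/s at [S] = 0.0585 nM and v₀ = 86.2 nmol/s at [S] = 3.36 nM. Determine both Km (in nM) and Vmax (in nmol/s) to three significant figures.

Km = 0.326 nM; Vmax = 94.6 nmol/s

In reciprocal form, 1/v = (Km/Vmax)·(1/[S]) + 1/Vmax. The two points give (1/[S], 1/v) = (17.09, 0.06944) and (0.2976, 0.01160).
Slope = (0.06944 − 0.01160)/(17.09 − 0.2976) = 0.003444; intercept = 0.06944 − 0.003444×17.09 = 0.01058.
Vmax = 1/intercept = 94.6 nmol/s; Km = slope × Vmax = 0.003444 × 94.6 = 0.326 nM.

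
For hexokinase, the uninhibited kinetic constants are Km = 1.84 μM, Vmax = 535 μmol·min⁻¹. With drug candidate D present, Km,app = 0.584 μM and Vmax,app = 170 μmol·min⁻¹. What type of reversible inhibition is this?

uncompetitive

Both Km and Vmax decrease by the same factor (~3.15-fold) — characteristic of uncompetitive inhibition.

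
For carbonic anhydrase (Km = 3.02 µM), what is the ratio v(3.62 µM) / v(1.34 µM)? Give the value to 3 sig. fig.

1.77

Since Vmax cancels, v₂/v₁ = [S]₂(Km+[S]₁) / [S]₁(Km+[S]₂).
= 3.62×(3.02+1.34) / (1.34×(3.02+3.62)) = 15.78/8.898 = 1.77.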